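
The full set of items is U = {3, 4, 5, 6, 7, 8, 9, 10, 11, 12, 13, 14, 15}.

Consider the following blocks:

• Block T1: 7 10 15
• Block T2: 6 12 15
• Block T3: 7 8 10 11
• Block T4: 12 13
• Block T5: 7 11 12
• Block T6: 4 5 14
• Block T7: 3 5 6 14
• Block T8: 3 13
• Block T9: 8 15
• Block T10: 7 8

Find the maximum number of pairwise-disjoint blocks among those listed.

4

T5, T6, T8, T9 are pairwise disjoint (T5={7,11,12}; T6={4,5,14}; T8={3,13}; T9={8,15}).
Every remaining block overlaps one of these, and no 5 of the listed blocks are pairwise disjoint, so 4 is the maximum.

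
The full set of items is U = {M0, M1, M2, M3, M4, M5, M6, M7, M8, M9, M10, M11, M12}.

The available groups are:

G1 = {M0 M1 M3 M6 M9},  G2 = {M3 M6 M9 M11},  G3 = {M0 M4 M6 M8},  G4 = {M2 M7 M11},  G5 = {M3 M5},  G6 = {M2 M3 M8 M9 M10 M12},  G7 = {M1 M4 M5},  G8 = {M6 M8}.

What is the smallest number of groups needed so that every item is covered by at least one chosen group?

4

G1 and G4 and G6 and G7 together: G1 ∪ G4 ∪ G6 ∪ G7 = {M0, M1, M2, M3, M4, M5, M6, M7, M8, M9, M10, M11, M12} — every item is covered.
Only G6 contains M10, so G6 is forced; the remaining 7 items need at least 3 more groups (each remaining group adds at most 3) — so at least 4 groups are needed, and 4 is optimal.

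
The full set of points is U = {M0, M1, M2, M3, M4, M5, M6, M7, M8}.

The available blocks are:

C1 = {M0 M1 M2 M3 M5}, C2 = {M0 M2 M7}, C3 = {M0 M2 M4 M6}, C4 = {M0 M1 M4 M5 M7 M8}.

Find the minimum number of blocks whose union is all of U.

C1 and C3 and C4 together: C1 ∪ C3 ∪ C4 = {M0, M1, M2, M3, M4, M5, M6, M7, M8} — every point is covered.
Only C1 contains M3, so C1 is forced; the remaining 4 points need at least 2 more blocks (each remaining block adds at most 3) — so at least 3 blocks are needed, and 3 is optimal.

3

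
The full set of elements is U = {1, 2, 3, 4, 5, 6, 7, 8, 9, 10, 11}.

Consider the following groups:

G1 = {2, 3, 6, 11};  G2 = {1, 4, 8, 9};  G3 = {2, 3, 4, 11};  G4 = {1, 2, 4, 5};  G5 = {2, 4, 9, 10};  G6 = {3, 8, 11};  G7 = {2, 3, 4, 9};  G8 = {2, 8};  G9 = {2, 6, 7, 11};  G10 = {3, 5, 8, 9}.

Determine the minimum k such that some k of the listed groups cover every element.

4

G4, G5, G6, and G9 cover everything between them: the union {1, 2, 3, 4, 5, 6, 7, 8, 9, 10, 11} is all of U.
Only G5 contains 10, so G5 is forced; the remaining 7 elements need at least 3 more groups (each remaining group adds at most 3) — so at least 4 groups are needed, and 4 is optimal.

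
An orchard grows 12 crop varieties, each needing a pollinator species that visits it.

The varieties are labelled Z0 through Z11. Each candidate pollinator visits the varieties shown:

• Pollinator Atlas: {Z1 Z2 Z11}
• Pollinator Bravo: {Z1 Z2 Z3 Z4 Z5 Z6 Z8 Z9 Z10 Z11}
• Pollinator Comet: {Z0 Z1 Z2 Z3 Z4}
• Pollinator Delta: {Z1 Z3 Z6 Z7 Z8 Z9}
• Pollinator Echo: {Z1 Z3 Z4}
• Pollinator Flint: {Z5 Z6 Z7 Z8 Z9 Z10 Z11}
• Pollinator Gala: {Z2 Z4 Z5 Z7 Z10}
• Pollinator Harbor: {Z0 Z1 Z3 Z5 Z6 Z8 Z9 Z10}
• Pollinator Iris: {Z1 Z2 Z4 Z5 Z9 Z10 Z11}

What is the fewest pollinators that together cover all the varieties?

2

Take {Comet, Flint}. Their union is {Z0, Z1, Z2, Z3, Z4, Z5, Z6, Z7, Z8, Z9, Z10, Z11}, which is all 12 varieties.
No single pollinator has all 12 varieties (the largest, Bravo, has 10), so 2 is optimal.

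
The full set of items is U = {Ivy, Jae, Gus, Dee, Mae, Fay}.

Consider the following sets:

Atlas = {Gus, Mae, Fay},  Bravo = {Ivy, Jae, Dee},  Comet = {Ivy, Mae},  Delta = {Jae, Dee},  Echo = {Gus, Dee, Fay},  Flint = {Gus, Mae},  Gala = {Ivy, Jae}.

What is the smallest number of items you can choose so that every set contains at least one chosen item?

Take H = {Jae, Mae, Fay}. Each listed set contains at least one of these, so H is a hitting set of size 3.
No choice of 2 items meets every set, so 3 is the minimum.

3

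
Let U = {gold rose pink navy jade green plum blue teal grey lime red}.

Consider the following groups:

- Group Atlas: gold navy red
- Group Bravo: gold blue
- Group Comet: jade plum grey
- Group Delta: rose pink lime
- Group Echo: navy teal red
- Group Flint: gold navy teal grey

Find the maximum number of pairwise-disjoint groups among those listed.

Bravo, Comet, Delta, Echo are pairwise disjoint (Bravo={gold,blue}; Comet={jade,plum,grey}; Delta={rose,pink,lime}; Echo={navy,teal,red}).
Every remaining group overlaps one of these, and no 5 of the listed groups are pairwise disjoint, so 4 is the maximum.

4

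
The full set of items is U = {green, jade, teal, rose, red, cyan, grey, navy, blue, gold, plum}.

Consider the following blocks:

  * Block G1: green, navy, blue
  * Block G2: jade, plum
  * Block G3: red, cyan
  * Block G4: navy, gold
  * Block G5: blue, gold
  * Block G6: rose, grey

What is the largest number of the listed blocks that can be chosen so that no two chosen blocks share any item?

G2, G3, G4, G6 are pairwise disjoint (G2={jade,plum}; G3={red,cyan}; G4={navy,gold}; G6={rose,grey}).
Every remaining block overlaps one of these, and no 5 of the listed blocks are pairwise disjoint, so 4 is the maximum.

4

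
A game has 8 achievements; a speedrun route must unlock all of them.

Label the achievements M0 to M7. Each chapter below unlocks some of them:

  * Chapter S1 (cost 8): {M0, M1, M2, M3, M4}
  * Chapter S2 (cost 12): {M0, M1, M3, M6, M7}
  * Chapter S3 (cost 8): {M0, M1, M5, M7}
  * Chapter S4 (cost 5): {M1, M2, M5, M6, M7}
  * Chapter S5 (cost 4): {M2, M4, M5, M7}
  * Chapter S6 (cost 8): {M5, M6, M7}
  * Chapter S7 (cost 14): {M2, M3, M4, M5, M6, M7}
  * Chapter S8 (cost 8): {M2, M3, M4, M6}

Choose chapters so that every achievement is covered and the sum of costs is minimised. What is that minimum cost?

S1, S4 together cover every achievement (S1 ∪ S4 = {M0, M1, M2, M3, M4, M5, M6, M7}); total cost 8 + 5 = 13.
No covering selection has total cost below 13.

13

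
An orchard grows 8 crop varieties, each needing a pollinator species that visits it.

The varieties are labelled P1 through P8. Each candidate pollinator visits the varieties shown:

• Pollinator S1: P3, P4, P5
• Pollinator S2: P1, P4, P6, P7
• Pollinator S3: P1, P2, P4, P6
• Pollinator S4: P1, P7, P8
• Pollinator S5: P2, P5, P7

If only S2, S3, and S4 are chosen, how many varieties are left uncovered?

2

Union of S2, S3, S4 = {P1, P2, P4, P6, P7, P8}.
Not covered: P3, P5 — 2 varieties.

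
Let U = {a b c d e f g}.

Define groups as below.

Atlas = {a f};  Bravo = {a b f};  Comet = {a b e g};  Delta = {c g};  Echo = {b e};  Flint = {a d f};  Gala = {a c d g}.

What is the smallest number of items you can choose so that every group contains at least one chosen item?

The 3 items {a, b, c} hit every group.
The groups Atlas, Delta, Echo are pairwise disjoint, so any hitting set needs a separate item for each — at least 3. Hence 3 is optimal.

3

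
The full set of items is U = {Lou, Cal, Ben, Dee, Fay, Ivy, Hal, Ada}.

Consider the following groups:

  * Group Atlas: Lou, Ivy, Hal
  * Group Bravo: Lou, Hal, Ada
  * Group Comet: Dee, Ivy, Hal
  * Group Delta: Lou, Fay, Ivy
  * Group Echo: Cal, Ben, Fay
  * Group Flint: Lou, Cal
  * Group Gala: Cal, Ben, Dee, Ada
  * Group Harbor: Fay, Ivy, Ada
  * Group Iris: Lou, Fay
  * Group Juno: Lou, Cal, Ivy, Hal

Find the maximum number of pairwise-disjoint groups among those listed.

Atlas, Gala are pairwise disjoint (Atlas={Lou,Ivy,Hal}; Gala={Cal,Ben,Dee,Ada}).
Every remaining group overlaps one of these, and no 3 of the listed groups are pairwise disjoint, so 2 is the maximum.

2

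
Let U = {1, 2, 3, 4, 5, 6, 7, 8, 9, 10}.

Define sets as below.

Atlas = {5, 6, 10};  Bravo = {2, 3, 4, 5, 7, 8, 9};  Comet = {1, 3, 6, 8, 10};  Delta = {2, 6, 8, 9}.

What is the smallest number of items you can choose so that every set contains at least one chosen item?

Take H = {5, 6}. Each listed set contains at least one of these, so H is a hitting set of size 2.
No single item lies in every set, so at least 2 are needed and 2 is optimal.

2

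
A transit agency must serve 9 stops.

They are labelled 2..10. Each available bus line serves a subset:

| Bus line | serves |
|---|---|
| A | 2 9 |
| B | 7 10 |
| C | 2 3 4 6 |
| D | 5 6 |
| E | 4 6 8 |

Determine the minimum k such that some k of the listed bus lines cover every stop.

5

Take {A, B, C, D, E}. Their union is {2, 3, 4, 5, 6, 7, 8, 9, 10}, which is all 9 stops.
No 4 of the 5 bus lines cover everything (all 5 combinations miss at least one stop), so 5 is optimal.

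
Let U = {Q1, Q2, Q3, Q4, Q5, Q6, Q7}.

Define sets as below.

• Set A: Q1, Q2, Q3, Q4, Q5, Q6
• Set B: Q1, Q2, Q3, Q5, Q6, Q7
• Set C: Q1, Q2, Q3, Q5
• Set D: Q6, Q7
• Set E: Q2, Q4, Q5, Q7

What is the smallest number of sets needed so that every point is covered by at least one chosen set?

A and E together: A ∪ E = {Q1, Q2, Q3, Q4, Q5, Q6, Q7} — every point is covered.
No single set has all 7 points (the largest, A, has 6), so 2 is optimal.

2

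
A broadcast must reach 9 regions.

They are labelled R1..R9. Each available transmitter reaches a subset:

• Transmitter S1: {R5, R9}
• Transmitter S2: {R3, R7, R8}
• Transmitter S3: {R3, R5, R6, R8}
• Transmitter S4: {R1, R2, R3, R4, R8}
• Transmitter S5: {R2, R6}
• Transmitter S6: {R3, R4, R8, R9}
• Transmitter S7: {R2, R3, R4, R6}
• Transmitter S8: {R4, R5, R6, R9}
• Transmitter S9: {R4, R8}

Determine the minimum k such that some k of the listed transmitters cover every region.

S2 and S4 and S8 together: S2 ∪ S4 ∪ S8 = {R1, R2, R3, R4, R5, R6, R7, R8, R9} — every region is covered.
Only S4 contains R1, so S4 is forced; the remaining 4 regions need at least 2 more transmitters (each remaining transmitter adds at most 3) — so at least 3 transmitters are needed, and 3 is optimal.

3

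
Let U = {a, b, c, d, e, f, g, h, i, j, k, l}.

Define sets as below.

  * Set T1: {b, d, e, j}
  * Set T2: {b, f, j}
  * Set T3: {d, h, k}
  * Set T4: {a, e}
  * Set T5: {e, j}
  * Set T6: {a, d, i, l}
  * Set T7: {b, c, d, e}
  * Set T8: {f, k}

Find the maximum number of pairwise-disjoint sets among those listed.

T2, T3, T4 are pairwise disjoint (T2={b,f,j}; T3={d,h,k}; T4={a,e}).
Every remaining set overlaps one of these, and no 4 of the listed sets are pairwise disjoint, so 3 is the maximum.

3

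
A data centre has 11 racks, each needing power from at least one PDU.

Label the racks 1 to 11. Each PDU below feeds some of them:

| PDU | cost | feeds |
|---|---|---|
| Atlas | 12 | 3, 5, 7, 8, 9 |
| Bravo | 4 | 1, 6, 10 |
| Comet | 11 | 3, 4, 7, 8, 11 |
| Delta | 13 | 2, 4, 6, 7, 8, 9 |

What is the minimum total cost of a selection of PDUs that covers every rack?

40

Atlas, Bravo, Comet, Delta together cover every rack (Atlas ∪ Bravo ∪ Comet ∪ Delta = {1, 2, 3, 4, 5, 6, 7, 8, 9, 10, 11}); total cost 12 + 4 + 11 + 13 = 40.
No covering selection has total cost below 40.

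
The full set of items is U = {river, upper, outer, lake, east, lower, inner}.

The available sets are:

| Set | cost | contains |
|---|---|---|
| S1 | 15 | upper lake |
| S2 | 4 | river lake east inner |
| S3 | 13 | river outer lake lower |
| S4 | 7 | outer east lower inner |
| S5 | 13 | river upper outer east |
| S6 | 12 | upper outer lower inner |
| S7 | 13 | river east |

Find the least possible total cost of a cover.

16

S2, S6 together cover every item (S2 ∪ S6 = {river, upper, outer, lake, east, lower, inner}); total cost 4 + 12 = 16.
The greedy pick S2, S4, S6 costs 23; no covering selection beats 16.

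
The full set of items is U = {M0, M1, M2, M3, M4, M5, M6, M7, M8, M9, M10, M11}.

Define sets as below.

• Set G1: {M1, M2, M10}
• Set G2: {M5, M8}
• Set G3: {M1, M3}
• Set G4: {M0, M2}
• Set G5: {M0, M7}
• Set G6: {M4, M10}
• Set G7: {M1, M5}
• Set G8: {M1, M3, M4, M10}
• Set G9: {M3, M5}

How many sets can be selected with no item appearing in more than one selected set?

4

G2, G3, G4, G6 are pairwise disjoint (G2={M5,M8}; G3={M1,M3}; G4={M0,M2}; G6={M4,M10}).
Every remaining set overlaps one of these, and no 5 of the listed sets are pairwise disjoint, so 4 is the maximum.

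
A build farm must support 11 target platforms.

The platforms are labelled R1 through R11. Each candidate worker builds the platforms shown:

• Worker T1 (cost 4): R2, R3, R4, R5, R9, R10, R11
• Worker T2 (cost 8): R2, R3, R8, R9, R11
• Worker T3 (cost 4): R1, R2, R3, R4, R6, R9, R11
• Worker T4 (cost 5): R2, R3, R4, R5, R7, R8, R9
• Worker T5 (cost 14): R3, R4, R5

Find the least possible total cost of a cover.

13

T1, T3, T4 together cover every platform (T1 ∪ T3 ∪ T4 = {R1, R2, R3, R4, R5, R6, R7, R8, R9, R10, R11}); total cost 4 + 4 + 5 = 13.
No covering selection has total cost below 13.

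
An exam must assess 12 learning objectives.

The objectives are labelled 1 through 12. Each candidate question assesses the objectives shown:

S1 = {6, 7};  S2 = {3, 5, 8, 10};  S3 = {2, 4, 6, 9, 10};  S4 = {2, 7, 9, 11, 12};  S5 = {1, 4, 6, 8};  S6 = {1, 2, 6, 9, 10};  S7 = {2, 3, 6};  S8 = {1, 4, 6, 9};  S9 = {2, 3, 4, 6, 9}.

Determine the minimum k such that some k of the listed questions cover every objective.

Take {S2, S4, S5}. Their union is {1, 2, 3, 4, 5, 6, 7, 8, 9, 10, 11, 12}, which is all 12 objectives.
Each question has at most 5 objectives, and 2·5 = 10 < 12 — so at least 3 questions are needed, and 3 is optimal.

3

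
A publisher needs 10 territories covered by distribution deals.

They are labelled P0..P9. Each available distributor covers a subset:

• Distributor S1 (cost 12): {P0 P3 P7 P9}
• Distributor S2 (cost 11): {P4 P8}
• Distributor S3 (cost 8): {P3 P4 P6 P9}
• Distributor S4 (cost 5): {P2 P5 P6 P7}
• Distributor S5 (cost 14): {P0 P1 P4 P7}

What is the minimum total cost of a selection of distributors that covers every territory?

S2, S3, S4, S5 together cover every territory (S2 ∪ S3 ∪ S4 ∪ S5 = {P0, P1, P2, P3, P4, P5, P6, P7, P8, P9}); total cost 11 + 8 + 5 + 14 = 38.
No covering selection has total cost below 38.

38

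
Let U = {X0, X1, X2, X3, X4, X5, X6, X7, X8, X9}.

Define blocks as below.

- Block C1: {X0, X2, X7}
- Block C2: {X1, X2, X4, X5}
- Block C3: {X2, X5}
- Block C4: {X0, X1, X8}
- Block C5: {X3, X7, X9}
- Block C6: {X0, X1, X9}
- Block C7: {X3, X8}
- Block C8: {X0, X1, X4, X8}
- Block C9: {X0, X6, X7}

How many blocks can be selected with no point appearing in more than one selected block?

C3, C6, C7 are pairwise disjoint (C3={X2,X5}; C6={X0,X1,X9}; C7={X3,X8}).
Every remaining block overlaps one of these, and no 4 of the listed blocks are pairwise disjoint, so 3 is the maximum.

3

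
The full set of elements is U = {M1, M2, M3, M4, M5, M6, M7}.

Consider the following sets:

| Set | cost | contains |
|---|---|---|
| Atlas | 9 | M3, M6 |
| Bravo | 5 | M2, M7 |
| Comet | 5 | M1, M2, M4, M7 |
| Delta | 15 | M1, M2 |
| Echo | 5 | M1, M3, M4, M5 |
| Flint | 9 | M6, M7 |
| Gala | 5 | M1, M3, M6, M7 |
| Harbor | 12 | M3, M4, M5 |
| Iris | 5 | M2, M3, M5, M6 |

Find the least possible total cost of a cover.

10

Comet, Iris together cover every element (Comet ∪ Iris = {M1, M2, M3, M4, M5, M6, M7}); total cost 5 + 5 = 10.
No covering selection has total cost below 10.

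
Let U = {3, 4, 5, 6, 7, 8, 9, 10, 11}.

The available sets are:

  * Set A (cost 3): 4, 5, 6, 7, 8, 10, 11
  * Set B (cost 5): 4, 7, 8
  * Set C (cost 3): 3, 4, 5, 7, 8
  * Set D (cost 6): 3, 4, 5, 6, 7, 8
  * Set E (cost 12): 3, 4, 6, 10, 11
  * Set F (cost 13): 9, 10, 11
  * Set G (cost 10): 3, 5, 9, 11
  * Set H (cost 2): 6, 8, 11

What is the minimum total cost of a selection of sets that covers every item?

A, G together cover every item (A ∪ G = {3, 4, 5, 6, 7, 8, 9, 10, 11}); total cost 3 + 10 = 13.
The greedy pick A, C, G costs 16; no covering selection beats 13.

13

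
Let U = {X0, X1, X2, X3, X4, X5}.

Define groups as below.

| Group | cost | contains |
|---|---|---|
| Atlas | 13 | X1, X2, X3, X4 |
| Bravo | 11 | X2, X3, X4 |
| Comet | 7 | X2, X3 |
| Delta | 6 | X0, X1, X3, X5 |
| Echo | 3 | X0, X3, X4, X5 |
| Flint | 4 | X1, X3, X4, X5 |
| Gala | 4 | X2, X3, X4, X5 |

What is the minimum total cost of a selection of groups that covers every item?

10

Delta, Gala together cover every item (Delta ∪ Gala = {X0, X1, X2, X3, X4, X5}); total cost 6 + 4 = 10.
The greedy pick Echo, Flint, Gala costs 11; no covering selection beats 10.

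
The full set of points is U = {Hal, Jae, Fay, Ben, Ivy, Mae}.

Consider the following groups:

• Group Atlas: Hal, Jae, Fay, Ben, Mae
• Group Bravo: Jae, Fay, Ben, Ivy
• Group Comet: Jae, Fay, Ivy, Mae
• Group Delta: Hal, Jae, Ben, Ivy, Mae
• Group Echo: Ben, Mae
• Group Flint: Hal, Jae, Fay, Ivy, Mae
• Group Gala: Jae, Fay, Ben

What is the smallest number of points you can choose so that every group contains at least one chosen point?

The 2 points {Ben, Ivy} hit every group.
No single point lies in every group, so at least 2 are needed and 2 is optimal.

2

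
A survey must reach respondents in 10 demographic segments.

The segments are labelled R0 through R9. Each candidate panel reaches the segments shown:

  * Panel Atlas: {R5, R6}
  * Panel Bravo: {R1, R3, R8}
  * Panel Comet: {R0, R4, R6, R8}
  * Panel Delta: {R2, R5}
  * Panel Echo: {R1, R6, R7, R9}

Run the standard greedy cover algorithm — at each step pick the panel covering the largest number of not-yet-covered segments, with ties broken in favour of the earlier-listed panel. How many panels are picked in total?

Greedy: pick Comet (covers 4 new) → pick Echo (covers 3 new) → pick Delta (covers 2 new) → pick Bravo (covers 1 new). Total picks: 4.

4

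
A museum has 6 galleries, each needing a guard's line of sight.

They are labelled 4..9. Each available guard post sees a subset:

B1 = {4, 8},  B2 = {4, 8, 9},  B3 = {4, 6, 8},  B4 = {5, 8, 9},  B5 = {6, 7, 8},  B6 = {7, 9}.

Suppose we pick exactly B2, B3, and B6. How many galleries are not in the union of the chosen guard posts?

Union of B2, B3, B6 = {4, 6, 7, 8, 9}.
Not covered: 5 — 1 gallery.

1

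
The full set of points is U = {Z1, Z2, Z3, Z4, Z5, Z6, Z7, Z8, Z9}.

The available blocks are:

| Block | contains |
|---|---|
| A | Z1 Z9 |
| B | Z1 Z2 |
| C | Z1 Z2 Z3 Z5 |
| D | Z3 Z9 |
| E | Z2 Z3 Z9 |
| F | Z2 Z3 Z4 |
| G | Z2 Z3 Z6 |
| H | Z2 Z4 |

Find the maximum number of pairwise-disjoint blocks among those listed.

2

A, H are pairwise disjoint (A={Z1,Z9}; H={Z2,Z4}).
Every remaining block overlaps one of these, and no 3 of the listed blocks are pairwise disjoint, so 2 is the maximum.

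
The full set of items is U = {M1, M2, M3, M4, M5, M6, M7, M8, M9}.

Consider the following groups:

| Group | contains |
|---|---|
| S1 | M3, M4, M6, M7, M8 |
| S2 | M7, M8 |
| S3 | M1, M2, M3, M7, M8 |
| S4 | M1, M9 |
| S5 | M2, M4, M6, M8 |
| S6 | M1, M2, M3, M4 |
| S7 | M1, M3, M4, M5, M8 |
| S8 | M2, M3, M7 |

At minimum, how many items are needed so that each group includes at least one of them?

Take H = {M1, M3, M8}. Each listed group contains at least one of these, so H is a hitting set of size 3.
No choice of 2 items meets every group, so 3 is the minimum.

3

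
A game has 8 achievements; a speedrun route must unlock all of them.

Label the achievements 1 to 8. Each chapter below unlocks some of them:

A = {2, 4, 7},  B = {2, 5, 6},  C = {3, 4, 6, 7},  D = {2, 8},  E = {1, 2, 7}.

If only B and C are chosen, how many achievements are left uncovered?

2

Union of B, C = {2, 3, 4, 5, 6, 7}.
Not covered: 1, 8 — 2 achievements.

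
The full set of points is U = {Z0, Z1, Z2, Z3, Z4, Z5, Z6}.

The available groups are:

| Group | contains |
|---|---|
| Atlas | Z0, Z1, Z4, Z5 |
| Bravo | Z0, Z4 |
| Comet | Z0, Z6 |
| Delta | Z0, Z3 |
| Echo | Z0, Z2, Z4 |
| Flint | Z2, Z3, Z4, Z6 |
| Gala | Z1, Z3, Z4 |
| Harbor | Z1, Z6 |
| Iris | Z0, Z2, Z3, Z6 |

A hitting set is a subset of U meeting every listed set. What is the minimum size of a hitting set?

3

Take H = {Z0, Z1, Z2}. Each listed group contains at least one of these, so H is a hitting set of size 3.
No choice of 2 points meets every group, so 3 is the minimum.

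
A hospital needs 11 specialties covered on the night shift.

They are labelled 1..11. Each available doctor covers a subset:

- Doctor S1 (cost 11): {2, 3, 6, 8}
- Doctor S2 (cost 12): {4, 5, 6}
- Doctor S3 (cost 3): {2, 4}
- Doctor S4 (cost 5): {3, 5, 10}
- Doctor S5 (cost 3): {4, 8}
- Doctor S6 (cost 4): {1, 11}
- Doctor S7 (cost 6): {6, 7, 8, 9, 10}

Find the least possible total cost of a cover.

18

S3, S4, S6, S7 together cover every specialty (S3 ∪ S4 ∪ S6 ∪ S7 = {1, 2, 3, 4, 5, 6, 7, 8, 9, 10, 11}); total cost 3 + 5 + 4 + 6 = 18.
No covering selection has total cost below 18.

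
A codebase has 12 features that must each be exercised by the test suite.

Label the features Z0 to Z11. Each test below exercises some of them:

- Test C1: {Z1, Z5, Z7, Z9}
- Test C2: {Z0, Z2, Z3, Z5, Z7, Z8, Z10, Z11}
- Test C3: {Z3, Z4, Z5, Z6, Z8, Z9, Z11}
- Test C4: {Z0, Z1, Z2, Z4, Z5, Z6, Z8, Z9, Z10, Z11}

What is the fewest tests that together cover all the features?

2

C2 and C4 together: C2 ∪ C4 = {Z0, Z1, Z2, Z3, Z4, Z5, Z6, Z7, Z8, Z9, Z10, Z11} — every feature is covered.
No single test has all 12 features (the largest, C4, has 10), so 2 is optimal.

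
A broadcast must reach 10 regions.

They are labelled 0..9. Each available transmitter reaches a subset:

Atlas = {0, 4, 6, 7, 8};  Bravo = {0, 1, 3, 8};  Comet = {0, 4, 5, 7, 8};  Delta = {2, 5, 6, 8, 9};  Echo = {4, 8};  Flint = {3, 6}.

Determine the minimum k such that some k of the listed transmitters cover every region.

Take {Atlas, Bravo, Delta}. Their union is {0, 1, 2, 3, 4, 5, 6, 7, 8, 9}, which is all 10 regions.
Only Bravo contains 1, so Bravo is forced; the remaining 6 regions need at least 2 more transmitters (each remaining transmitter adds at most 4) — so at least 3 transmitters are needed, and 3 is optimal.

3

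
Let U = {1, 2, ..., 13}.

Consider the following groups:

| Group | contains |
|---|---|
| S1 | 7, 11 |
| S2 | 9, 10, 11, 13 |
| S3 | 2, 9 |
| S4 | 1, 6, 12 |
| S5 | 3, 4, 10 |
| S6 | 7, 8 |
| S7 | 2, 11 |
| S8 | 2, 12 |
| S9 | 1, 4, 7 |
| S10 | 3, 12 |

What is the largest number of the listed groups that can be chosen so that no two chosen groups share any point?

S1, S3, S4, S5 are pairwise disjoint (S1={7,11}; S3={2,9}; S4={1,6,12}; S5={3,4,10}).
Every remaining group overlaps one of these, and no 5 of the listed groups are pairwise disjoint, so 4 is the maximum.

4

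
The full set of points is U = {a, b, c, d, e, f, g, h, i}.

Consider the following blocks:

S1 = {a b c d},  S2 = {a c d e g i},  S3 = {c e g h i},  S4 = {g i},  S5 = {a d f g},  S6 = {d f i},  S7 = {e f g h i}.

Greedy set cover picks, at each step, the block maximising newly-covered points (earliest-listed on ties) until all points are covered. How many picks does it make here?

3

Greedy: pick S2 (covers 6 new) → pick S7 (covers 2 new) → pick S1 (covers 1 new). Total picks: 3.
(The true minimum cover uses only 2 blocks, so greedy is not optimal here.)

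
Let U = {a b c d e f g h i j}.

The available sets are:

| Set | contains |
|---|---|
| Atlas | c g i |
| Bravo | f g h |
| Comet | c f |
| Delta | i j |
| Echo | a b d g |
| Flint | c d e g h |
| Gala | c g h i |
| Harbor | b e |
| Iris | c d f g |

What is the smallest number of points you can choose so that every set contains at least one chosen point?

4

T = {e, f, g, j} meets every set (each contains at least one member of T), and |T| = 4.
No choice of 3 points meets every set, so 4 is the minimum.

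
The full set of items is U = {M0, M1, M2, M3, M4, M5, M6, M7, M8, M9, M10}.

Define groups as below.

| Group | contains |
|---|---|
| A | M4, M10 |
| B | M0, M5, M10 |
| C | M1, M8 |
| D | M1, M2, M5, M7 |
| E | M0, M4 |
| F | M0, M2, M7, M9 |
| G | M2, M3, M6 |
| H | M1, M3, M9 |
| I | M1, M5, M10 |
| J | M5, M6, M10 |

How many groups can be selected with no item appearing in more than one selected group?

3

B, C, G are pairwise disjoint (B={M0,M5,M10}; C={M1,M8}; G={M2,M3,M6}).
Every remaining group overlaps one of these, and no 4 of the listed groups are pairwise disjoint, so 3 is the maximum.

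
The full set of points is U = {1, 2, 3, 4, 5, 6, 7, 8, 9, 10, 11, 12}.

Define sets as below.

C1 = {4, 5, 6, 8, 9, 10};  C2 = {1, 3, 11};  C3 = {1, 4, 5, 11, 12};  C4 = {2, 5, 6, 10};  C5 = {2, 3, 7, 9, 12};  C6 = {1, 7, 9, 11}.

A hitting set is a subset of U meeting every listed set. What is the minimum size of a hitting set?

Take H = {5, 11, 12}. Each listed set contains at least one of these, so H is a hitting set of size 3.
No choice of 2 points meets every set, so 3 is the minimum.

3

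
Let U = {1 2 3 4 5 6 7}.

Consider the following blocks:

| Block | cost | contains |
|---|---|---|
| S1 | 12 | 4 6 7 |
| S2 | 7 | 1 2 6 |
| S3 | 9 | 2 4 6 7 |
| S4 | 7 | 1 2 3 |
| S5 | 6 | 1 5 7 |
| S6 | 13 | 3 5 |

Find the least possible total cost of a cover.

S3, S4, S5 together cover every item (S3 ∪ S4 ∪ S5 = {1, 2, 3, 4, 5, 6, 7}); total cost 9 + 7 + 6 = 22.
No covering selection has total cost below 22.

22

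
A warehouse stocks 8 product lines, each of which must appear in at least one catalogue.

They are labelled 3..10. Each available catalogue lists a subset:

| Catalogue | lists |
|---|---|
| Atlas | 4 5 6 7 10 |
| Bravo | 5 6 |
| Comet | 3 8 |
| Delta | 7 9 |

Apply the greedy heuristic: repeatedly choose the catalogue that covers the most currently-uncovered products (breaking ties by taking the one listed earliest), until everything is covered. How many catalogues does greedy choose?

Greedy: pick Atlas (covers 5 new) → pick Comet (covers 2 new) → pick Delta (covers 1 new). Total picks: 3.

3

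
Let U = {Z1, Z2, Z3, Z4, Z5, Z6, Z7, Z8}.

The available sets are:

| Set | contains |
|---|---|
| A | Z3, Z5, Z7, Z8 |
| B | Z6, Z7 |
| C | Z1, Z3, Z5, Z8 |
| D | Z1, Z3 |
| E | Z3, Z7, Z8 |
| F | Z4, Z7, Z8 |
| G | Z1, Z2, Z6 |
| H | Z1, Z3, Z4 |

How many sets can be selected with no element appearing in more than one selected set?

2

B, H are pairwise disjoint (B={Z6,Z7}; H={Z1,Z3,Z4}).
Every remaining set overlaps one of these, and no 3 of the listed sets are pairwise disjoint, so 2 is the maximum.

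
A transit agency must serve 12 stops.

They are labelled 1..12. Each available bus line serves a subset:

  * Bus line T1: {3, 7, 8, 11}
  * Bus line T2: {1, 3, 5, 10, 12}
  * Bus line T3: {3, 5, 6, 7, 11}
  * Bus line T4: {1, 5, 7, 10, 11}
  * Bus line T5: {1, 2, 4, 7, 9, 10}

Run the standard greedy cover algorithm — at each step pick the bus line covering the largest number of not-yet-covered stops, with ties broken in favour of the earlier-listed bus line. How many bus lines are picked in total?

4

Greedy: pick T5 (covers 6 new) → pick T3 (covers 4 new) → pick T1 (covers 1 new) → pick T2 (covers 1 new). Total picks: 4.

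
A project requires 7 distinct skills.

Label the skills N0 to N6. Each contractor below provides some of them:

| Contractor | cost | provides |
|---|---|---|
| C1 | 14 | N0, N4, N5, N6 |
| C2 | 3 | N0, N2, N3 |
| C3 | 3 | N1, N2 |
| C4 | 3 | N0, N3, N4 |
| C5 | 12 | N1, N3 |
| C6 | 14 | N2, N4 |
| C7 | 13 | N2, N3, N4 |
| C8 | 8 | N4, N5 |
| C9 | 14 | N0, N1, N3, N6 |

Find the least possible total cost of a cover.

20

C1, C2, C3 together cover every skill (C1 ∪ C2 ∪ C3 = {N0, N1, N2, N3, N4, N5, N6}); total cost 14 + 3 + 3 = 20.
The greedy pick C2, C3, C4, C1 costs 23; no covering selection beats 20.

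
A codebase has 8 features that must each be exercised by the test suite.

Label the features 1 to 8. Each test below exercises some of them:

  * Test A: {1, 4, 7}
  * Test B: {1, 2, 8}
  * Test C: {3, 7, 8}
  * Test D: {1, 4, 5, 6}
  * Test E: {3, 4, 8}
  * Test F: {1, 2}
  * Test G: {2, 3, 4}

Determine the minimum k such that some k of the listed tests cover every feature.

Take {B, C, D}. Their union is {1, 2, 3, 4, 5, 6, 7, 8}, which is all 8 features.
Only D contains 5, so D is forced; the remaining 4 features need at least 2 more tests (each remaining test adds at most 3) — so at least 3 tests are needed, and 3 is optimal.

3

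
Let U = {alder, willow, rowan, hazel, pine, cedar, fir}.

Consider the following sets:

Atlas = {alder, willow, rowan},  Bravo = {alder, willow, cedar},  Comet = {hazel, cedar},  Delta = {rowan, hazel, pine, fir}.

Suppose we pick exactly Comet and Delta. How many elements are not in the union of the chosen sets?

2

Union of Comet, Delta = {rowan, hazel, pine, cedar, fir}.
Not covered: alder, willow — 2 elements.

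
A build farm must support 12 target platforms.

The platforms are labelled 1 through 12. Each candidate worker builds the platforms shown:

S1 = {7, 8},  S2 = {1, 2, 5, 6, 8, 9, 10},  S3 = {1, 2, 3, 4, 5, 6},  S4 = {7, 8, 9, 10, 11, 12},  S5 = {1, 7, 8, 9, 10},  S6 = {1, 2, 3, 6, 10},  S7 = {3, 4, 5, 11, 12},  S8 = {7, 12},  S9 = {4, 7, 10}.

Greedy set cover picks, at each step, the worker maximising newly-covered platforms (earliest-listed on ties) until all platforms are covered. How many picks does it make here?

Greedy: pick S2 (covers 7 new) → pick S7 (covers 4 new) → pick S1 (covers 1 new). Total picks: 3.
(The true minimum cover uses only 2 workers, so greedy is not optimal here.)

3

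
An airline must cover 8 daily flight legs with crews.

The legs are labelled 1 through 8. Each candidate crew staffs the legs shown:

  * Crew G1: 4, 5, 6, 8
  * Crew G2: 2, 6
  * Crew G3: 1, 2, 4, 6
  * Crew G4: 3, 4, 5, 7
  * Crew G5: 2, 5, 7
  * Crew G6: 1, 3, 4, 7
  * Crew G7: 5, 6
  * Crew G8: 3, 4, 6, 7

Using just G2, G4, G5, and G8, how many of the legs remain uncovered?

2

Union of G2, G4, G5, G8 = {2, 3, 4, 5, 6, 7}.
Not covered: 1, 8 — 2 legs.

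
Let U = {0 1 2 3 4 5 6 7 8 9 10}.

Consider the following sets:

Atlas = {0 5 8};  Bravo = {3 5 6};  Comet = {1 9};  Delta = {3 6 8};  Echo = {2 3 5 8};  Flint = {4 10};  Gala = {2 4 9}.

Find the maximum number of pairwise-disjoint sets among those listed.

Atlas, Comet, Flint are pairwise disjoint (Atlas={0,5,8}; Comet={1,9}; Flint={4,10}).
Every remaining set overlaps one of these, and no 4 of the listed sets are pairwise disjoint, so 3 is the maximum.

3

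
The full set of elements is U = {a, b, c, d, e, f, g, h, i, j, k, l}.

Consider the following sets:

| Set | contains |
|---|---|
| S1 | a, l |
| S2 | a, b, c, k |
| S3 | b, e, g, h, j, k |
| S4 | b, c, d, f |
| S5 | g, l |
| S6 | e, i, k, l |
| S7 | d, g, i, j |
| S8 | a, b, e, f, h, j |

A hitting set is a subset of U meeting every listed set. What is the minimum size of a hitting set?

Take T = {b, g, l}. Each listed set contains at least one of these, so T is a hitting set of size 3.
No choice of 2 elements meets every set, so 3 is the minimum.

3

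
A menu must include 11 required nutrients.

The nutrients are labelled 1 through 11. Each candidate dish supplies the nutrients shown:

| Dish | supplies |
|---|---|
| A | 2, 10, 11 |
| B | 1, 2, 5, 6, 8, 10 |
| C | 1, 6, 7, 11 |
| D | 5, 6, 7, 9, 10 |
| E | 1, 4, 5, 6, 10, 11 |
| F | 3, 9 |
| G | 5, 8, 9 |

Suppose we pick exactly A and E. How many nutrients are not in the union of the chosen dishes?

Union of A, E = {1, 2, 4, 5, 6, 10, 11}.
Not covered: 3, 7, 8, 9 — 4 nutrients.

4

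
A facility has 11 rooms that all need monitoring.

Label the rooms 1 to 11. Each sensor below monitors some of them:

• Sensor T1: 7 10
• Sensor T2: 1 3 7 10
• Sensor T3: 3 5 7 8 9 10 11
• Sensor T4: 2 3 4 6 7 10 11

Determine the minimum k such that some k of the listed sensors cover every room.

T2 and T3 and T4 together: T2 ∪ T3 ∪ T4 = {1, 2, 3, 4, 5, 6, 7, 8, 9, 10, 11} — every room is covered.
Only T2 contains 1, so T2 is forced; the remaining 7 rooms need at least 2 more sensors (each remaining sensor adds at most 4) — so at least 3 sensors are needed, and 3 is optimal.

3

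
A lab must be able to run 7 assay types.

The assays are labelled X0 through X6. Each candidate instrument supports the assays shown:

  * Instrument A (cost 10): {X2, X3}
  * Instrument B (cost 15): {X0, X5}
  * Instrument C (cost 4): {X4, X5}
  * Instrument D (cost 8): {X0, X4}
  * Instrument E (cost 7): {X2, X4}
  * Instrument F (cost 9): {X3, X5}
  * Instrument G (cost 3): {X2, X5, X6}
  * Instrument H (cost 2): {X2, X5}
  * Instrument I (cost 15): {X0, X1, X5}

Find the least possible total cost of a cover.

C, F, G, I together cover every assay (C ∪ F ∪ G ∪ I = {X0, X1, X2, X3, X4, X5, X6}); total cost 4 + 9 + 3 + 15 = 31.
No covering selection has total cost below 31.

31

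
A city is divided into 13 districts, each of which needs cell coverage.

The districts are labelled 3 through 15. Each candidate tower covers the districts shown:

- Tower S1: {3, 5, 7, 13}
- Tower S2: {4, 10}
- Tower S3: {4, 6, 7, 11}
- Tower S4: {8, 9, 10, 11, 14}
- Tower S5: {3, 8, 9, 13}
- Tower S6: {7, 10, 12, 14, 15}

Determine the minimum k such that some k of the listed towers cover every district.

S1 and S3 and S4 and S6 together: S1 ∪ S3 ∪ S4 ∪ S6 = {3, 4, 5, 6, 7, 8, 9, 10, 11, 12, 13, 14, 15} — every district is covered.
Only S3 contains 6, so S3 is forced; the remaining 9 districts need at least 3 more towers (each remaining tower adds at most 4) — so at least 4 towers are needed, and 4 is optimal.

4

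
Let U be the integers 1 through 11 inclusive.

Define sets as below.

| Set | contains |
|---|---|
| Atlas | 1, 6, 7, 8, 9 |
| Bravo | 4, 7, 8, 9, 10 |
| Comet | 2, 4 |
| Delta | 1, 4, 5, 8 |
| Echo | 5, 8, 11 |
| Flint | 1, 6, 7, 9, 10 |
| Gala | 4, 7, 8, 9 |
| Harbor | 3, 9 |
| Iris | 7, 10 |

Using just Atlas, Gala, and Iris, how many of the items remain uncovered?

Union of Atlas, Gala, Iris = {1, 4, 6, 7, 8, 9, 10}.
Not covered: 2, 3, 5, 11 — 4 items.

4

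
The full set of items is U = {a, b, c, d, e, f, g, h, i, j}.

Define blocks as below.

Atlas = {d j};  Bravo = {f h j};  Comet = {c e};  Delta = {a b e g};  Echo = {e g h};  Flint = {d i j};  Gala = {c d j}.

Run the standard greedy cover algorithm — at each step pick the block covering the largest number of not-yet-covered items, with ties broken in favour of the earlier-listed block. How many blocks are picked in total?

Greedy: pick Delta (covers 4 new) → pick Bravo (covers 3 new) → pick Flint (covers 2 new) → pick Comet (covers 1 new). Total picks: 4.

4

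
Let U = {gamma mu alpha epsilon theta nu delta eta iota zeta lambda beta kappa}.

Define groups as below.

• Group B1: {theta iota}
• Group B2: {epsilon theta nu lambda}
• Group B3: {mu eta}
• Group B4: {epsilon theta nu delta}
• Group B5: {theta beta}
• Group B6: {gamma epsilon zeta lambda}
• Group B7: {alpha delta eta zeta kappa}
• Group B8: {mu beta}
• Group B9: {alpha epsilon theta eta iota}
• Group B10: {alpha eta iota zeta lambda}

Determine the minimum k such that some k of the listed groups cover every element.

B1 and B4 and B6 and B7 and B8 together: B1 ∪ B4 ∪ B6 ∪ B7 ∪ B8 = {gamma, mu, alpha, epsilon, theta, nu, delta, eta, iota, zeta, lambda, beta, kappa} — every element is covered.
No 4 of the 10 groups cover everything (all 210 combinations miss at least one element), so 5 is optimal.

5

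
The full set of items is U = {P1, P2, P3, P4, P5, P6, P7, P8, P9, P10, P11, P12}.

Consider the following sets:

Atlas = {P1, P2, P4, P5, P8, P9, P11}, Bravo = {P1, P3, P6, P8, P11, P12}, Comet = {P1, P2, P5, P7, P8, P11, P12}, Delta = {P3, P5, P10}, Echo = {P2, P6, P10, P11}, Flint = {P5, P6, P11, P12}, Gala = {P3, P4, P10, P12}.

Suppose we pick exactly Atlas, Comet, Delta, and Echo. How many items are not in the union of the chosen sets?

0

Union of Atlas, Comet, Delta, Echo = {P1, P2, P3, P4, P5, P6, P7, P8, P9, P10, P11, P12} — that's every item, so 0 are uncovered.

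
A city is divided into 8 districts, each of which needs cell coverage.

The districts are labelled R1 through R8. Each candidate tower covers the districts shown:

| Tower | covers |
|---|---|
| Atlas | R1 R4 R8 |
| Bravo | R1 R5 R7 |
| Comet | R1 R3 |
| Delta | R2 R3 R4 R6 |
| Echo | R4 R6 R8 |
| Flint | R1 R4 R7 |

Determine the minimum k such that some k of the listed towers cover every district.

Take {Bravo, Delta, Echo}. Their union is {R1, R2, R3, R4, R5, R6, R7, R8}, which is all 8 districts.
Only Delta contains R2, so Delta is forced; the remaining 4 districts need at least 2 more towers (each remaining tower adds at most 3) — so at least 3 towers are needed, and 3 is optimal.

3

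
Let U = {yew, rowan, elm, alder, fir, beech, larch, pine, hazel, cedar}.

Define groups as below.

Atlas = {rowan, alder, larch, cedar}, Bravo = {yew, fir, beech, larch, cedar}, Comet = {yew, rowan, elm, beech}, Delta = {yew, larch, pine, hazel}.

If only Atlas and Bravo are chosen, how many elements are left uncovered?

Union of Atlas, Bravo = {yew, rowan, alder, fir, beech, larch, cedar}.
Not covered: elm, pine, hazel — 3 elements.

3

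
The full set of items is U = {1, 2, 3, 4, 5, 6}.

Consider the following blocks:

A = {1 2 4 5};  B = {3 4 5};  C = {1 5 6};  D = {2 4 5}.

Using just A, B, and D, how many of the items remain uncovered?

1

Union of A, B, D = {1, 2, 3, 4, 5}.
Not covered: 6 — 1 item.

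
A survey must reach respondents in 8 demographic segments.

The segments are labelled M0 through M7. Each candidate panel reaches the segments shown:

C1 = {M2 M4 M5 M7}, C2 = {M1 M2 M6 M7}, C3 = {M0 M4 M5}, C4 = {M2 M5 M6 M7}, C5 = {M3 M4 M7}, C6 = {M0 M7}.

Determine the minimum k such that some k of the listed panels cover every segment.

3

Take {C2, C3, C5}. Their union is {M0, M1, M2, M3, M4, M5, M6, M7}, which is all 8 segments.
Only C2 contains M1, so C2 is forced; the remaining 4 segments need at least 2 more panels (each remaining panel adds at most 3) — so at least 3 panels are needed, and 3 is optimal.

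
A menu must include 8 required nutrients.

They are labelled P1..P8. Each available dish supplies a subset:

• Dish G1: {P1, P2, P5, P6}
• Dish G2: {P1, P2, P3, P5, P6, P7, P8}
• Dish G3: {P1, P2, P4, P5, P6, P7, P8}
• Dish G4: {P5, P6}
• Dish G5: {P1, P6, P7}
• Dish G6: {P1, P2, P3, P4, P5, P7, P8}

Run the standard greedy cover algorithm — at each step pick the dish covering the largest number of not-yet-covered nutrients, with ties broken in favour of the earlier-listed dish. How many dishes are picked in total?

2

Greedy: pick G2 (covers 7 new) → pick G3 (covers 1 new). Total picks: 2.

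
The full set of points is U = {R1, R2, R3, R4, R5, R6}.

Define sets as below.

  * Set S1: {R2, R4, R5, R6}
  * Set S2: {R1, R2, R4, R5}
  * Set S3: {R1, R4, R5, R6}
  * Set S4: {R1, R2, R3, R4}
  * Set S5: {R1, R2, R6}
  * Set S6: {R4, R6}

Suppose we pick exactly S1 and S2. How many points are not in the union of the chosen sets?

Union of S1, S2 = {R1, R2, R4, R5, R6}.
Not covered: R3 — 1 point.

1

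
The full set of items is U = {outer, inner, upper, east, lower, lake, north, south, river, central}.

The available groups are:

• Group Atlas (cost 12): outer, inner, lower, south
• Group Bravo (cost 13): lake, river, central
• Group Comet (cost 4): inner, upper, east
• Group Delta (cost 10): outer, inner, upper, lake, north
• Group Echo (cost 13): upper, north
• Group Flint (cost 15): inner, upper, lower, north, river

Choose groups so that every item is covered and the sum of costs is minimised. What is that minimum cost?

Atlas, Bravo, Comet, Delta together cover every item (Atlas ∪ Bravo ∪ Comet ∪ Delta = {outer, inner, upper, east, lower, lake, north, south, river, central}); total cost 12 + 13 + 4 + 10 = 39.
No covering selection has total cost below 39.

39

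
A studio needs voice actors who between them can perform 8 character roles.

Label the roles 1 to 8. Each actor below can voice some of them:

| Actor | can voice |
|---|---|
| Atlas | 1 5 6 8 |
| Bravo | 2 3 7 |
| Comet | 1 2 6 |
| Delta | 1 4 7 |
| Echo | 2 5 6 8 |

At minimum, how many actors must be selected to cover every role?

3

Bravo and Delta and Echo together: Bravo ∪ Delta ∪ Echo = {1, 2, 3, 4, 5, 6, 7, 8} — every role is covered.
Only Bravo contains 3, so Bravo is forced; the remaining 5 roles need at least 2 more actors (each remaining actor adds at most 4) — so at least 3 actors are needed, and 3 is optimal.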